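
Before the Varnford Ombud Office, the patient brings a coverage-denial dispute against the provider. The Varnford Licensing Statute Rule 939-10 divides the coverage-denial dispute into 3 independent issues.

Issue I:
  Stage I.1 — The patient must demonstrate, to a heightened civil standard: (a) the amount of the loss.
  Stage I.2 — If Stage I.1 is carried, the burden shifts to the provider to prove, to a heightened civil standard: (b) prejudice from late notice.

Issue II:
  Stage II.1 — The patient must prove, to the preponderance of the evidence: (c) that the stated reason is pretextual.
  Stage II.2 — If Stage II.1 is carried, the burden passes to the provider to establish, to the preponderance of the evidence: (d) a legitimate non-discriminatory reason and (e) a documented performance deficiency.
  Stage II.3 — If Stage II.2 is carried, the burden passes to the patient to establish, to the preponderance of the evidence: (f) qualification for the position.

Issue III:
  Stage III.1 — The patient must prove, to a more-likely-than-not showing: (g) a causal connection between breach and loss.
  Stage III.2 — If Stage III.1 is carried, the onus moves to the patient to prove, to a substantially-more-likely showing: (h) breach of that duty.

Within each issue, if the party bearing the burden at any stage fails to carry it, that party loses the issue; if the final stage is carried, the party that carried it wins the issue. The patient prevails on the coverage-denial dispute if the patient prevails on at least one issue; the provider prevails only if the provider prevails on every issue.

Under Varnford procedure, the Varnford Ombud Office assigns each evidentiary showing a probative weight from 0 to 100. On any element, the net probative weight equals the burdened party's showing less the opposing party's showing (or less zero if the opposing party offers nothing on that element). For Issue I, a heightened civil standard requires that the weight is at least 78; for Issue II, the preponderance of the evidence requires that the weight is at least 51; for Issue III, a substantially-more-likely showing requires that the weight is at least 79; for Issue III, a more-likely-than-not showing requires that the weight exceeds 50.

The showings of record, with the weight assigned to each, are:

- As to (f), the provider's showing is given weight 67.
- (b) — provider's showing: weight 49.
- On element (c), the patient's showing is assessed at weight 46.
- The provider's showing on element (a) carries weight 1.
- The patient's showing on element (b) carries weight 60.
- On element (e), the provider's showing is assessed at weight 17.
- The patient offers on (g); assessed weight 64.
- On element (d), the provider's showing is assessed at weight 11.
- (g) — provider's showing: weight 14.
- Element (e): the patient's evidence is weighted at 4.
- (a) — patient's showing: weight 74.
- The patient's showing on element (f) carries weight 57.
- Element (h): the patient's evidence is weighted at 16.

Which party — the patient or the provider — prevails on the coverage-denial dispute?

— Issue I —
Stage I.1 — burden on patient; standard: a heightened civil standard (weight is at least 78).
    (a): 74 − 1 = 73 < 78 [not met]
  The patient does not carry Stage I.1.
The provider prevails on this issue.
— Issue II —
Stage II.1 (patient, the preponderance of the evidence, weight is at least 51): (c) 46 < 51 — fails.
  The patient does not carry Stage II.1.
The analysis ends at Stage II.1; the provider prevails on this issue.
— Issue III —
Stage III.1 — burden on patient; standard: a more-likely-than-not showing (weight exceeds 50).
    (g): 64 − 14 = 50 ≤ 50 [not met]
  Not every element is met, so the patient fails to carry Stage III.1.
The provider prevails on this issue.
Per-issue: Issue I → provider; Issue II → provider; Issue III → provider. The patient must prevail on at least one issue; overall, the provider prevails.

provider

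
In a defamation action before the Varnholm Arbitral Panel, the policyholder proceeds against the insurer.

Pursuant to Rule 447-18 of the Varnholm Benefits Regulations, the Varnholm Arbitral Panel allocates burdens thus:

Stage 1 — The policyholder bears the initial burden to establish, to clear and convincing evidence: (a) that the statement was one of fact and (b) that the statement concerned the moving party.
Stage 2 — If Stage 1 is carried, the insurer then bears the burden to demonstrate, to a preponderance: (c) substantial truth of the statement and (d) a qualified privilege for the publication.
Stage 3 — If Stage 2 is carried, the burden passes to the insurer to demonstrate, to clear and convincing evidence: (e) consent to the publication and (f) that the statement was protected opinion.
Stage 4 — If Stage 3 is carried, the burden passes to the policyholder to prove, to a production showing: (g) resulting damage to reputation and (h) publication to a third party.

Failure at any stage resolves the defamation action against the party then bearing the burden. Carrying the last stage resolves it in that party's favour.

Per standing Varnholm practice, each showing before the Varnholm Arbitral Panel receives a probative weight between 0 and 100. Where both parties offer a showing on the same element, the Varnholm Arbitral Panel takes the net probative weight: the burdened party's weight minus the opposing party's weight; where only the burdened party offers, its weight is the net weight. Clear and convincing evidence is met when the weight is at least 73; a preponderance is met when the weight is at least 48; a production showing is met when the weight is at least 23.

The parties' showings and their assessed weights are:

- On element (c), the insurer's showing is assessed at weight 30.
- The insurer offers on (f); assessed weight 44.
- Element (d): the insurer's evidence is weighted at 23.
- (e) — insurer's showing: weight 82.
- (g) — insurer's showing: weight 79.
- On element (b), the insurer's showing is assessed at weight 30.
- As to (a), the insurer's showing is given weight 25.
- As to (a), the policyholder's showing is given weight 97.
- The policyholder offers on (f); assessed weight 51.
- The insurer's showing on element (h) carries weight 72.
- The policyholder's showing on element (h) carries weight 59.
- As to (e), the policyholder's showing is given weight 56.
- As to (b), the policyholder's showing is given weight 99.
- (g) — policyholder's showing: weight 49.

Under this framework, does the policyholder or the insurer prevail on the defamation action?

At Stage 1 the policyholder must meet clear and convincing evidence (weight is at least 73): on (a) the weight is 97 less the opposing 25 gives net 72, < 73, so (a) does not meet the standard; on (b) the weight is 99 less the opposing 30 gives net 69, which does not reach 73, so (b) does not meet the standard.
  Not every element is met, so the policyholder fails to carry Stage 1.
So the insurer prevails.

insurer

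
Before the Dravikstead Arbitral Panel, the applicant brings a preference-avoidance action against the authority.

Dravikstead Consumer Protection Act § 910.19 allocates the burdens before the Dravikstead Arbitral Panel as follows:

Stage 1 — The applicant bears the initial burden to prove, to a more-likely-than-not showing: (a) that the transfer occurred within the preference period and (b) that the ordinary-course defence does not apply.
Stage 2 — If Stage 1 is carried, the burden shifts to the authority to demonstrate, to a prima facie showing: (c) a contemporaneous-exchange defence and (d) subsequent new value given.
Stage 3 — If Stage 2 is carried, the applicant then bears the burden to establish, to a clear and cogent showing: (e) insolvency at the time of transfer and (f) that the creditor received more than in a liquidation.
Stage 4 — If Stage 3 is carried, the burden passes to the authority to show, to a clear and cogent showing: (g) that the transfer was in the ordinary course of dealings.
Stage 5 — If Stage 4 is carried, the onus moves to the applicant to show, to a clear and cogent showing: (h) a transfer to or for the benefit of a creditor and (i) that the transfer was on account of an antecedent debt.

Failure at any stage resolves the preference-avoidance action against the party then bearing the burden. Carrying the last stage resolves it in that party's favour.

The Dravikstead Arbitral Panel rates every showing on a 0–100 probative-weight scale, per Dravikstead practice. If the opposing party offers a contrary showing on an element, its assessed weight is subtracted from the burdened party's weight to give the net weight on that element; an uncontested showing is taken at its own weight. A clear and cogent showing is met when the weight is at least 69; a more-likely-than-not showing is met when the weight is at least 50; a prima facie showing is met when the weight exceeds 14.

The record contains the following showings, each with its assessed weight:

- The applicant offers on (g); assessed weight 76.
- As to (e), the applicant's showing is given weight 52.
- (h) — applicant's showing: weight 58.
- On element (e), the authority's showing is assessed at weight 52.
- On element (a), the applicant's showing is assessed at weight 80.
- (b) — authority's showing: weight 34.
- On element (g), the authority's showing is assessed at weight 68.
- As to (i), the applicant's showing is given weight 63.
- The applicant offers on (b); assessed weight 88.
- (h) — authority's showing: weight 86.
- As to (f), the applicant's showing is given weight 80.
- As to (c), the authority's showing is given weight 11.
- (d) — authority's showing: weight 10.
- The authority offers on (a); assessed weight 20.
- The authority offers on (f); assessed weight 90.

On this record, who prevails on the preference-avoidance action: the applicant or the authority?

applicant

Stage 1 — burden on applicant; standard: a more-likely-than-not showing (weight is at least 50).
    (a): 80 − 20 = 60 ≥ 50 [met]
    (b): 88 − 34 = 54 ≥ 50 [met]
  Stage 1 carried; the burden shifts to the authority.
Stage 2 — burden on authority; standard: a prima facie showing (weight exceeds 14).
    (c): 11 ≤ 14 [not met]
    (d): 10 ≤ 14 [not met]
  The authority does not carry Stage 2.
The applicant prevails.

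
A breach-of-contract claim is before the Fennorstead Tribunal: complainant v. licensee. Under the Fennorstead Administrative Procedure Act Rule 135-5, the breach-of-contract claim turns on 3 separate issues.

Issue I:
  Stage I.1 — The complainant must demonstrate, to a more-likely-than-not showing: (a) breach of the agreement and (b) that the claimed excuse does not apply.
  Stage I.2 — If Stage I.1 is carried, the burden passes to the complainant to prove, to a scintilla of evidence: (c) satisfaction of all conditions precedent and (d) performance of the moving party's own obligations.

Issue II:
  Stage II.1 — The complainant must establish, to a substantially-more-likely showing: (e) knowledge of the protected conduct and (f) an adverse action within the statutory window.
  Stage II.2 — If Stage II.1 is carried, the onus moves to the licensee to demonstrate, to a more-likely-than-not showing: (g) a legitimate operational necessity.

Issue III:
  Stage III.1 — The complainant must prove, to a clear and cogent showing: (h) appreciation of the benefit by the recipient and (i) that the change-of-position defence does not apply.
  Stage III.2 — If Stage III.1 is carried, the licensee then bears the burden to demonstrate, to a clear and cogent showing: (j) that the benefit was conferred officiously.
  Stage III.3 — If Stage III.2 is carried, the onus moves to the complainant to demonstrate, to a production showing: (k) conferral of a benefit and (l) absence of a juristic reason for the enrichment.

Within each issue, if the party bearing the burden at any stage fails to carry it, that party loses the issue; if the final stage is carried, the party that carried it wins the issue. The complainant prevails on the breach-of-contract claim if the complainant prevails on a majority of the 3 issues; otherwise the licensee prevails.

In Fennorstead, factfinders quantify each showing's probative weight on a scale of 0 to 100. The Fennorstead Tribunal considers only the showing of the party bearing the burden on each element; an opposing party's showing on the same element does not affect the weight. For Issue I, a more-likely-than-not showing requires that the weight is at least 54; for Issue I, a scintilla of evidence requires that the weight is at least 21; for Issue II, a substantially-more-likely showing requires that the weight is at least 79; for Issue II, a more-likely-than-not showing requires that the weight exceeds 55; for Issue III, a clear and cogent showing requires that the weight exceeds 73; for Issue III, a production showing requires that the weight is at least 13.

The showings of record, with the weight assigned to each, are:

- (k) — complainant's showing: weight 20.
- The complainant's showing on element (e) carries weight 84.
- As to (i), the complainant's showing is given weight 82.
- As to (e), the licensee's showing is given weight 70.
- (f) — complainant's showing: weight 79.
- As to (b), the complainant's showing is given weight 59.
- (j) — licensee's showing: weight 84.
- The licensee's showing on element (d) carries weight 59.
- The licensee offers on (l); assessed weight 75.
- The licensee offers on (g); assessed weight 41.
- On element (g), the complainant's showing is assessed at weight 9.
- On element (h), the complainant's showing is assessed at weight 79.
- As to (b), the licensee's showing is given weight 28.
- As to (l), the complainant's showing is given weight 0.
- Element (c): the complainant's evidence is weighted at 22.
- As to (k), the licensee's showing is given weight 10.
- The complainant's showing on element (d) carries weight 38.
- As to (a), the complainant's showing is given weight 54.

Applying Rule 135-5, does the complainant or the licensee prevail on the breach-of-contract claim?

complainant

— Issue I —
Stage I.1 — burden on complainant; standard: a more-likely-than-not showing (weight is at least 54).
    (a): 54 ≥ 54 [met]
    (b): 59 (licensee's 28 disregarded) ≥ 54 [met]
  Stage I.1 carried; the burden remains with the complainant.
Stage I.2 — burden on complainant; standard: a scintilla of evidence (weight is at least 21).
    (c): 22 ≥ 21 [met]
    (d): 38 (licensee's 59 disregarded) ≥ 21 [met]
  The complainant carries the last stage.
Every stage carried; the complainant prevails on this issue.
— Issue II —
Stage II.1 (complainant, a substantially-more-likely showing, weight is at least 79): (e) 84 (licensee's 70 disregarded) ≥ 79 — meets; (f) 79 ≥ 79 — meets.
  All elements met. The burden passes to the licensee.
Stage II.2 (licensee, a more-likely-than-not showing, weight exceeds 55): (g) 41 (complainant's 9 disregarded) ≤ 55 — fails.
  Not every element is met, so the licensee fails to carry Stage II.2.
The analysis ends at Stage II.2; the complainant prevails on this issue.
— Issue III —
Stage III.1 (complainant, a clear and cogent showing, weight exceeds 73): (h) 79 > 73 — meets; (i) 82 > 73 — meets.
  The complainant carries Stage III.1; the licensee now bears the burden.
Stage III.2 (licensee, a clear and cogent showing, weight exceeds 73): (j) 84 > 73 — meets.
  The licensee carries Stage III.2; the complainant now bears the burden.
Stage III.3 (complainant, a production showing, weight is at least 13): (k) 20 (licensee's 10 disregarded) ≥ 13 — meets; (l) 0 (licensee's 75 disregarded) < 13 — fails.
  Not every element is met, so the complainant fails to carry Stage III.3.
The analysis ends at Stage III.3; the licensee prevails on this issue.
Per-issue: Issue I → complainant; Issue II → complainant; Issue III → licensee. The complainant must prevail on a majority of issues; overall, the complainant prevails.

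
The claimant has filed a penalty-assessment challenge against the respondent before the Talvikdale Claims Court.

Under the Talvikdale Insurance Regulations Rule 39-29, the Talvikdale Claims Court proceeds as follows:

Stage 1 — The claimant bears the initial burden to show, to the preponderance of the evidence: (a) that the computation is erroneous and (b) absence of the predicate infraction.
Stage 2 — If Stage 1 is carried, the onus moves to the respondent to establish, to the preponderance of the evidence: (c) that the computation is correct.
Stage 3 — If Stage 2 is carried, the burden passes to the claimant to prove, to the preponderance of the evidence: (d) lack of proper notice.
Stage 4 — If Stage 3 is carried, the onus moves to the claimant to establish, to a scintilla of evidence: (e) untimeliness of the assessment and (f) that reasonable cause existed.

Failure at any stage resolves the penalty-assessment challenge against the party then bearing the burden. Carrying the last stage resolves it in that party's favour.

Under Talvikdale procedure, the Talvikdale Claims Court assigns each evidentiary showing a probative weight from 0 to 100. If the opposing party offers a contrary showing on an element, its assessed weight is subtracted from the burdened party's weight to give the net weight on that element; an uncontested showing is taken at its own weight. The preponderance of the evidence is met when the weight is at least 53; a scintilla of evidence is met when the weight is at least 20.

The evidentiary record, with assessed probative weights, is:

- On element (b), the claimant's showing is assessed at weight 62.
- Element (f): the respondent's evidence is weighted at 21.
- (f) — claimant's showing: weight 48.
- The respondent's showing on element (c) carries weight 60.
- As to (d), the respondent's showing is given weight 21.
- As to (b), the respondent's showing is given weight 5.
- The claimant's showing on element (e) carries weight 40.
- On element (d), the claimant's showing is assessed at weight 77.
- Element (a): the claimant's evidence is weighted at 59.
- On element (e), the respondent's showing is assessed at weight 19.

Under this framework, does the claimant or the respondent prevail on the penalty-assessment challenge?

At Stage 1 the claimant must meet the preponderance of the evidence (weight is at least 53): on (a) the weight is 59, ≥ 53, so (a) meets the standard; on (b) the weight is 62 less the opposing 5 gives net 57, which does reach 53, so (b) meets the standard.
  All elements met. The burden passes to the respondent.
At Stage 2 the respondent must meet the preponderance of the evidence (weight is at least 53): on (c) the weight is 60, which does reach 53, so (c) meets the standard.
  Stage 2 is satisfied; the onus moves to the claimant.
At Stage 3 the claimant must meet the preponderance of the evidence (weight is at least 53): on (d) the weight is 77 less the opposing 21 gives net 56, ≥ 53, so (d) meets the standard.
  Stage 3 is satisfied; the claimant continues to bear the burden.
At Stage 4 the claimant must meet a scintilla of evidence (weight is at least 20): on (e) the weight is 40 less the opposing 19 gives net 21, which does reach 20, so (e) meets the standard; on (f) the weight is 48 less the opposing 21 gives net 27, which does reach 20, so (f) meets the standard.
  All elements met at the final stage.
Every stage carried; the claimant prevails.

claimant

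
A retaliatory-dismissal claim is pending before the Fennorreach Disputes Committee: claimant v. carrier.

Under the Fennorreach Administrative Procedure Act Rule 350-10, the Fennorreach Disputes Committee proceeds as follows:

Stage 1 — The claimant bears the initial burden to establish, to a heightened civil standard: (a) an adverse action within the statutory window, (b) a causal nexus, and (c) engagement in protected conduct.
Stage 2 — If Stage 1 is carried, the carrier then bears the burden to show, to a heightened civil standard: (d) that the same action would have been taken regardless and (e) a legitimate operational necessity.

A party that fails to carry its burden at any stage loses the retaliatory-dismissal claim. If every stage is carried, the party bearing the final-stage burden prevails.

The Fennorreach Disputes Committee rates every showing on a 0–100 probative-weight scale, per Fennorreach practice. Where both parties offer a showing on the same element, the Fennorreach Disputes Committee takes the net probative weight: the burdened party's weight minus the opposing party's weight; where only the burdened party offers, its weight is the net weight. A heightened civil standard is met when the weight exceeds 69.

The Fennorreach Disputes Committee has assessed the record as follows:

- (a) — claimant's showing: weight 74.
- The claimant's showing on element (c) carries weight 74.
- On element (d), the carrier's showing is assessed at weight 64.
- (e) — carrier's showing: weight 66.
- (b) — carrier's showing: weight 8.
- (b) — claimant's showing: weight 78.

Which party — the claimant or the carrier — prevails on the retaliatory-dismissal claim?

claimant

Stage 1 (claimant, a heightened civil standard, weight exceeds 69): (a) 74 > 69 — meets; (b) net 78−8=70 > 69 — meets; (c) 74 > 69 — meets.
  The claimant carries Stage 1; the carrier now bears the burden.
Stage 2 (carrier, a heightened civil standard, weight exceeds 69): (d) 64 ≤ 69 — fails; (e) 66 ≤ 69 — fails.
  The carrier does not carry Stage 2.
So the claimant prevails.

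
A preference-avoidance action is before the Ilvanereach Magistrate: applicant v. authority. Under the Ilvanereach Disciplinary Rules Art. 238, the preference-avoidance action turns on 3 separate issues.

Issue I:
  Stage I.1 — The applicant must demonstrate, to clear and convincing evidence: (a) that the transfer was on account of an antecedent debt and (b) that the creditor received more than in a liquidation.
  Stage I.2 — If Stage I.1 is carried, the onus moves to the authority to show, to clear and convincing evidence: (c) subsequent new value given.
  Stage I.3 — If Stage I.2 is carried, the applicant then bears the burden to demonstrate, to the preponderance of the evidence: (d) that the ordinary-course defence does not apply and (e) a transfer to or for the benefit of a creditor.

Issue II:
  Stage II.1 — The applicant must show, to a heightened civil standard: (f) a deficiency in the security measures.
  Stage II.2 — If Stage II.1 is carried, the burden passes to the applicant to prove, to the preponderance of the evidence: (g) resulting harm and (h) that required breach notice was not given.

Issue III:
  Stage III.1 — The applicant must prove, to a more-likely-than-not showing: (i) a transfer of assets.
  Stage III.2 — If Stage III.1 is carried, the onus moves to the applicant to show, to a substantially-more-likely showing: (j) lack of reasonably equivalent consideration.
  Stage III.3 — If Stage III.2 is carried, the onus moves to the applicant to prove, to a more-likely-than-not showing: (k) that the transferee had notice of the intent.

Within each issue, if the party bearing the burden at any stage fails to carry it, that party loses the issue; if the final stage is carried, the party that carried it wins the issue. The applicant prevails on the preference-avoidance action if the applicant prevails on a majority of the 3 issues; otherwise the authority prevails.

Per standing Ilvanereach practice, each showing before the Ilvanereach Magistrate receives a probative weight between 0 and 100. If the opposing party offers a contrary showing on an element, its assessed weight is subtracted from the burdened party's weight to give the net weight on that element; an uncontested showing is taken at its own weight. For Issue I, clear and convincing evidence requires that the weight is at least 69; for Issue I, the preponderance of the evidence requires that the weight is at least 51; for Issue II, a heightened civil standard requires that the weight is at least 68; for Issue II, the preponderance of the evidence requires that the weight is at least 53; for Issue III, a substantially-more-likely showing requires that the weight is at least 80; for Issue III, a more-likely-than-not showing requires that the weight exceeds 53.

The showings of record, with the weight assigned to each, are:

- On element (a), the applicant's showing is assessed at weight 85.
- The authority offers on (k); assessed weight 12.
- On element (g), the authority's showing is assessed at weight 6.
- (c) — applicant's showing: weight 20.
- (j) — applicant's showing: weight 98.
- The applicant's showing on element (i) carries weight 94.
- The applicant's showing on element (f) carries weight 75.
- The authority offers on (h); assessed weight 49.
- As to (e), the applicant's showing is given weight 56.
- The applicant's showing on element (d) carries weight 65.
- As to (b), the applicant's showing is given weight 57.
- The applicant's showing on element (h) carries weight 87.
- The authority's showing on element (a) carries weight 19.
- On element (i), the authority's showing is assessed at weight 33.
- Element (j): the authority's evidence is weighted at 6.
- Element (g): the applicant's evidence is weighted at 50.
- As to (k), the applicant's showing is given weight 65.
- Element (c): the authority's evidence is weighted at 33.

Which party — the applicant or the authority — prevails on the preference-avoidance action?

authority

— Issue I —
Stage I.1 (applicant, clear and convincing evidence, weight is at least 69): (a) net 85−19=66 < 69 — fails; (b) 57 < 69 — fails.
  Stage I.1 not carried; the applicant fails its burden.
The analysis ends at Stage I.1; the authority prevails on this issue.
— Issue II —
Stage II.1 — burden on applicant; standard: a heightened civil standard (weight is at least 68).
    (f): 75 ≥ 68 [met]
  Stage II.1 is satisfied; the applicant continues to bear the burden.
Stage II.2 — burden on applicant; standard: the preponderance of the evidence (weight is at least 53).
    (g): 50 − 6 = 44 < 53 [not met]
    (h): 87 − 49 = 38 < 53 [not met]
  The applicant does not carry Stage II.2.
The authority prevails on this issue.
— Issue III —
Stage III.1 (applicant, a more-likely-than-not showing, weight exceeds 53): (i) net 94−33=61 > 53 — meets.
  Stage III.1 carried; the burden remains with the applicant.
Stage III.2 (applicant, a substantially-more-likely showing, weight is at least 80): (j) net 98−6=92 ≥ 80 — meets.
  Stage III.2 carried; the burden remains with the applicant.
Stage III.3 (applicant, a more-likely-than-not showing, weight exceeds 53): (k) net 65−12=53 ≤ 53 — fails.
  Not every element is met, so the applicant fails to carry Stage III.3.
The analysis ends at Stage III.3; the authority prevails on this issue.
Per-issue: Issue I → authority; Issue II → authority; Issue III → authority. The applicant must prevail on a majority of issues; overall, the authority prevails.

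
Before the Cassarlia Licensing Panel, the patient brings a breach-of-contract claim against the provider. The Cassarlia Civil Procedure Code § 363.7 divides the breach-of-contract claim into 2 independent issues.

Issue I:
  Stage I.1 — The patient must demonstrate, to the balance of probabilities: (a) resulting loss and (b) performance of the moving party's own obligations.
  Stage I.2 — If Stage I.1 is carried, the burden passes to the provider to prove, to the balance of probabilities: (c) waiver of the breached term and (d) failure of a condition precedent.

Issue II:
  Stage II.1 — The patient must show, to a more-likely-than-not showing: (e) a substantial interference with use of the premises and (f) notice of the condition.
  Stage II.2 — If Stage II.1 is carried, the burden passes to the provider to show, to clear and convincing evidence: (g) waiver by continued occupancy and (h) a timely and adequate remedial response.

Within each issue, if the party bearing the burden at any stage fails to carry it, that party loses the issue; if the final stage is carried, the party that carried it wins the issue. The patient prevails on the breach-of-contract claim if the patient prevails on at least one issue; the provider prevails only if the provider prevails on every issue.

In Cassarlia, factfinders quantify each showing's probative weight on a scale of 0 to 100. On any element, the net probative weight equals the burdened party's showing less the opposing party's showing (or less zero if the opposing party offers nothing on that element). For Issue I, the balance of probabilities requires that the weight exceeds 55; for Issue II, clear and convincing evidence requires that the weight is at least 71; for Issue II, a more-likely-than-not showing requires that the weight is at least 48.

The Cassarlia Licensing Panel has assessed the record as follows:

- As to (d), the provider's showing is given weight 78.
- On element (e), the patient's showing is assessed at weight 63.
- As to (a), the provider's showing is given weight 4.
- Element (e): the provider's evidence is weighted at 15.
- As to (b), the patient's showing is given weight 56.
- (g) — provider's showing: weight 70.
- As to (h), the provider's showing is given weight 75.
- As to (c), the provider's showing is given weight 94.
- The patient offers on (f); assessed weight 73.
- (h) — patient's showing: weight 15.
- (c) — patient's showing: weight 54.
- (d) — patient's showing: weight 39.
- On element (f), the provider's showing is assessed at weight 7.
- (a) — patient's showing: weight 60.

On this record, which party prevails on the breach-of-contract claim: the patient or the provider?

— Issue I —
Stage I.1 (patient, the balance of probabilities, weight exceeds 55): (a) net 60−4=56 > 55 — meets; (b) 56 > 55 — meets.
  Stage I.1 carried; the burden shifts to the provider.
Stage I.2 (provider, the balance of probabilities, weight exceeds 55): (c) net 94−54=40 ≤ 55 — fails; (d) net 78−39=39 ≤ 55 — fails.
  Stage I.2 not carried; the provider fails its burden.
The patient prevails on this issue.
— Issue II —
At Stage II.1 the patient must meet a more-likely-than-not showing (weight is at least 48): on (e) the weight is 63 less the opposing 15 gives net 48, ≥ 48, so (e) meets the standard; on (f) the weight is 73 less the opposing 7 gives net 66, which does reach 48, so (f) meets the standard.
  Stage II.1 carried; the burden shifts to the provider.
At Stage II.2 the provider must meet clear and convincing evidence (weight is at least 71): on (g) the weight is 70, < 71, so (g) does not meet the standard; on (h) the weight is 75 less the opposing 15 gives net 60, which does not reach 71, so (h) does not meet the standard.
  The provider does not carry Stage II.2.
The patient prevails on this issue.
Per-issue: Issue I → patient; Issue II → patient. The patient must prevail on at least one issue; overall, the patient prevails.

patient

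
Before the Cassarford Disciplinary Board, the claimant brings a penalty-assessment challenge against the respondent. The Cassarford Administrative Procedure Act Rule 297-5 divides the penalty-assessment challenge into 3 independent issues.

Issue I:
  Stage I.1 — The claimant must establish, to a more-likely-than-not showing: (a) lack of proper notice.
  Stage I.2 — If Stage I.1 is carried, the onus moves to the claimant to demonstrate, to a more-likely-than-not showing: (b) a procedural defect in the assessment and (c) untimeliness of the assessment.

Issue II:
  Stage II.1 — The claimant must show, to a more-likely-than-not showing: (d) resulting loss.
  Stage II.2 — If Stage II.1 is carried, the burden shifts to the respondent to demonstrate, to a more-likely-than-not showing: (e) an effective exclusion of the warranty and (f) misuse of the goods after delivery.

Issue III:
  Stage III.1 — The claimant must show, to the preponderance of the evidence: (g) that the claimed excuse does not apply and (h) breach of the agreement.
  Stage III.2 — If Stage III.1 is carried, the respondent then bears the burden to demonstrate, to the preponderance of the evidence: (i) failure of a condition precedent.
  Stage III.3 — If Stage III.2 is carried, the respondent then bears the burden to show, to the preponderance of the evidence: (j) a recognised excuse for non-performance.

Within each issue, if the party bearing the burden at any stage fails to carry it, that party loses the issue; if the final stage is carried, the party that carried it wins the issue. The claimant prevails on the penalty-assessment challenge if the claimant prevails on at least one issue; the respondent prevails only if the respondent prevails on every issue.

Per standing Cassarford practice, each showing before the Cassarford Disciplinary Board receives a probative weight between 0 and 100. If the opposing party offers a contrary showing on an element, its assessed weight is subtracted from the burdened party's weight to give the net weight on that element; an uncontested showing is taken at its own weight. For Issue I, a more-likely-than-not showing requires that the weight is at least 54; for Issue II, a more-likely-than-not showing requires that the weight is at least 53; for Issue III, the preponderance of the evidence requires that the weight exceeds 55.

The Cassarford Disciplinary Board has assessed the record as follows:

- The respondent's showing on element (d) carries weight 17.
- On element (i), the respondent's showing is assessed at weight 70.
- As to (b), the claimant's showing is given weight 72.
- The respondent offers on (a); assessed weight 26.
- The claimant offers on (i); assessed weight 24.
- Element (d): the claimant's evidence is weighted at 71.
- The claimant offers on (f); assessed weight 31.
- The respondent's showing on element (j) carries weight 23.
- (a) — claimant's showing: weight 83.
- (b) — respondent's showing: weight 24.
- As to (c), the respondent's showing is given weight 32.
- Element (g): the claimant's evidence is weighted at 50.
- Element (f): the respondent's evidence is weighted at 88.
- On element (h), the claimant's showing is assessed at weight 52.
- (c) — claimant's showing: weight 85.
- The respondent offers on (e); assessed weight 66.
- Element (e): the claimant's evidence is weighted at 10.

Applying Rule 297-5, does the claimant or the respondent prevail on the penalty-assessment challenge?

respondent

— Issue I —
At Stage I.1 the claimant must meet a more-likely-than-not showing (weight is at least 54): on (a) the weight is 83 less the opposing 26 gives net 57, ≥ 54, so (a) meets the standard.
  Stage I.1 carried; the burden remains with the claimant.
At Stage I.2 the claimant must meet a more-likely-than-not showing (weight is at least 54): on (b) the weight is 72 less the opposing 24 gives net 48, which does not reach 54, so (b) does not meet the standard; on (c) the weight is 85 less the opposing 32 gives net 53, < 54, so (c) does not meet the standard.
  Stage I.2 not carried; the claimant fails its burden.
The respondent prevails on this issue.
— Issue II —
Stage II.1 — burden on claimant; standard: a more-likely-than-not showing (weight is at least 53).
    (d): 71 − 17 = 54 ≥ 53 [met]
  The claimant carries Stage II.1; the respondent now bears the burden.
Stage II.2 — burden on respondent; standard: a more-likely-than-not showing (weight is at least 53).
    (e): 66 − 10 = 56 ≥ 53 [met]
    (f): 88 − 31 = 57 ≥ 53 [met]
  The respondent carries the last stage.
All stages carried — the respondent prevails on this issue.
— Issue III —
At Stage III.1 the claimant must meet the preponderance of the evidence (weight exceeds 55): on (g) the weight is 50, ≤ 55, so (g) does not meet the standard; on (h) the weight is 52, ≤ 55, so (h) does not meet the standard.
  Stage III.1 not carried; the claimant fails its burden.
The analysis ends at Stage III.1; the respondent prevails on this issue.
Per-issue: Issue I → respondent; Issue II → respondent; Issue III → respondent. The claimant must prevail on at least one issue; overall, the respondent prevails.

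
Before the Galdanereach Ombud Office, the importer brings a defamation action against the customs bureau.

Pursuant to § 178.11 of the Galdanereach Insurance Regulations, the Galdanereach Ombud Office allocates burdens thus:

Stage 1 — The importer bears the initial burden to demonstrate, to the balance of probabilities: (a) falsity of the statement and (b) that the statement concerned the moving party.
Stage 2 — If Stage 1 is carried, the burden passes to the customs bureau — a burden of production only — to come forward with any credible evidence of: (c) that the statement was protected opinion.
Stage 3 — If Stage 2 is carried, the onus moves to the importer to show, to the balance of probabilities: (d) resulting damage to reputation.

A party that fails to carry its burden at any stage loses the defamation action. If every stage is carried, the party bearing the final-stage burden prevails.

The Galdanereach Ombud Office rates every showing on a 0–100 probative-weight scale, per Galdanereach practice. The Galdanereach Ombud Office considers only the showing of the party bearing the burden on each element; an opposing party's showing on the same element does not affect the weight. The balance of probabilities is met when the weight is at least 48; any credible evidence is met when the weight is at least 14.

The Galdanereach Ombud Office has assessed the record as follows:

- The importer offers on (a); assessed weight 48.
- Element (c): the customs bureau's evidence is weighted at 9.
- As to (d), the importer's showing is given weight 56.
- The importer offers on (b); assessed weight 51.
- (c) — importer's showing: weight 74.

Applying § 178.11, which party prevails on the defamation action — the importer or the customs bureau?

Stage 1 (importer, the balance of probabilities, weight is at least 48): (a) 48 ≥ 48 — meets; (b) 51 ≥ 48 — meets.
  Stage 1 carried; the burden shifts to the customs bureau.
Stage 2 (customs bureau, any credible evidence, weight is at least 14): (c) 9 (importer's 74 disregarded) < 14 — fails.
  Stage 2 not carried; the customs bureau fails its burden.
The importer prevails.

importer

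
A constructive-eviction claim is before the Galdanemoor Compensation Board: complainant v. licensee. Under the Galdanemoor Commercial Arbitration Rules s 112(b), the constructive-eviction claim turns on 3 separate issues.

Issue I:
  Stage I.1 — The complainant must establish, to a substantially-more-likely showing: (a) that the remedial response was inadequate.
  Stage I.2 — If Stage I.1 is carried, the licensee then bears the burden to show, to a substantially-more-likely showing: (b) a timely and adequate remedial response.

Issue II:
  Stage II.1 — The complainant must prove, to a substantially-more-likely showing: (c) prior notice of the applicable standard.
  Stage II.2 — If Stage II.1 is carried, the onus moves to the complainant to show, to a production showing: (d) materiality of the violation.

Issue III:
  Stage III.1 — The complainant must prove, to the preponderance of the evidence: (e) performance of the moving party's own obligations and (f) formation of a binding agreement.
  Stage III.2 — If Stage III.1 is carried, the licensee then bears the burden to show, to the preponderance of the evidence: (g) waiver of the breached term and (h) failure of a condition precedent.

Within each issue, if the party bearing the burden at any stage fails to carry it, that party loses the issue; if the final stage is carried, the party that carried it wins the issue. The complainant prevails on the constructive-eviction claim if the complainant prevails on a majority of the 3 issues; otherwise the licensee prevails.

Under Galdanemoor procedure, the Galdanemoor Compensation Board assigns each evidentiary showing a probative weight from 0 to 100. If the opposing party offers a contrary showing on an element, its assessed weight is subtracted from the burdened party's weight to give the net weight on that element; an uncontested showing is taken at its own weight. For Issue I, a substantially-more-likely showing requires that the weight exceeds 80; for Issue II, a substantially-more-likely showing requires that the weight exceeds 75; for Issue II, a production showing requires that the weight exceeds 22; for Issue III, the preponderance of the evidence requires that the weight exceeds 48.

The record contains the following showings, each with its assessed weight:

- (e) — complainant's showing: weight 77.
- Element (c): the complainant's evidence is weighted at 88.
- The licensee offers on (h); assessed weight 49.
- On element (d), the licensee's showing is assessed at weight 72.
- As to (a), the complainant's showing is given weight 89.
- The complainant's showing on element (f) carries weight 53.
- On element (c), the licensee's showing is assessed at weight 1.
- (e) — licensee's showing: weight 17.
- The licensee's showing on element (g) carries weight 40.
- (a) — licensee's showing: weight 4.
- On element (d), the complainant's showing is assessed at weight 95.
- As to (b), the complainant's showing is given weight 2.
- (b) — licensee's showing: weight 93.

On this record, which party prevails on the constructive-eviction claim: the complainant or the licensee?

complainant

— Issue I —
At Stage I.1 the complainant must meet a substantially-more-likely showing (weight exceeds 80): on (a) the weight is 89 less the opposing 4 gives net 85, which does exceed 80, so (a) meets the standard.
  Stage I.1 carried; the burden shifts to the licensee.
At Stage I.2 the licensee must meet a substantially-more-likely showing (weight exceeds 80): on (b) the weight is 93 less the opposing 2 gives net 91, > 80, so (b) meets the standard.
  All elements met at the final stage.
All stages carried — the licensee prevails on this issue.
— Issue II —
At Stage II.1 the complainant must meet a substantially-more-likely showing (weight exceeds 75): on (c) the weight is 88 less the opposing 1 gives net 87, which does exceed 75, so (c) meets the standard.
  Stage II.1 carried; the burden remains with the complainant.
At Stage II.2 the complainant must meet a production showing (weight exceeds 22): on (d) the weight is 95 less the opposing 72 gives net 23, which does exceed 22, so (d) meets the standard.
  The complainant carries the last stage.
Every stage carried; the complainant prevails on this issue.
— Issue III —
Stage III.1 — burden on complainant; standard: the preponderance of the evidence (weight exceeds 48).
    (e): 77 − 17 = 60 > 48 [met]
    (f): 53 > 48 [met]
  Stage III.1 is satisfied; the onus moves to the licensee.
Stage III.2 — burden on licensee; standard: the preponderance of the evidence (weight exceeds 48).
    (g): 40 ≤ 48 [not met]
    (h): 49 > 48 [met]
  Stage III.2 not carried; the licensee fails its burden.
The analysis ends at Stage III.2; the complainant prevails on this issue.
Per-issue: Issue I → licensee; Issue II → complainant; Issue III → complainant. The complainant must prevail on a majority of issues; overall, the complainant prevails.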